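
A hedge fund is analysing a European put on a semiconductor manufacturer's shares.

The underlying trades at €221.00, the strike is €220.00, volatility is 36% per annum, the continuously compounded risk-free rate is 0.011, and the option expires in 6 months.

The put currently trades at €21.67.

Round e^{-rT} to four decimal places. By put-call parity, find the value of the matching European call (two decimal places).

e^(−rT) = e^(−0.011·0.5) = 0.9945
Put-call parity: C − P = S − K·e^(−rT) = 221 − 220·0.9945 = 221 − 218.7900 = 2.2100
C = P + (C − P) = 21.67 + (2.2100) = 23.8800

€23.88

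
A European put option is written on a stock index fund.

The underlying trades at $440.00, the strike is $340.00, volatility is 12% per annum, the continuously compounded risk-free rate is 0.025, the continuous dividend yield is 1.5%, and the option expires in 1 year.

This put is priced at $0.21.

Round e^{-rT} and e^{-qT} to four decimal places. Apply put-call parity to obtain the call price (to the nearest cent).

$102.05

exp(−qT) = exp(−0.015·1) = 0.9851;  exp(−rT) = exp(−0.025·1) = 0.9753
Put-call parity: C − P = S·e^(−qT) − K·e^(−rT) = 440·0.9851 − 340·0.9753 = 433.4440 − 331.6020 = 101.8420
C = P + (C − P) = 0.21 + (101.8420) = 102.0520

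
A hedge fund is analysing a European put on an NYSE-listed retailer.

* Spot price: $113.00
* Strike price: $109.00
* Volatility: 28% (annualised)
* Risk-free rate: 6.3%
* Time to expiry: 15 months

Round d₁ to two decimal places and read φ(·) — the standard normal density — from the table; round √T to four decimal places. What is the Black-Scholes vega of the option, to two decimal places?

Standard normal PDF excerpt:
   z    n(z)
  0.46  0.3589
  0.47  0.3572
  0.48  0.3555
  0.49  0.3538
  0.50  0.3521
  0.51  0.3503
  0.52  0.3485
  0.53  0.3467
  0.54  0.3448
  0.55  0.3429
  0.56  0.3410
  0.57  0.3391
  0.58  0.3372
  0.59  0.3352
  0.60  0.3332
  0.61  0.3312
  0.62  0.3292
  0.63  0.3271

T = 1.25;  σ√T = 0.3130
ln(S/K) + (r + σ²/2)T = ln(113/109) + (0.063 + 0.28²/2)·1.25 = 0.0360 + 0.1278 = 0.1638
d₁ = 0.1638 / 0.3130 = 0.5232 ≈ 0.52
√T = √1.25 = 1.1180
φ(d₁) = φ(0.52) = 0.3485
vega = S·φ(d₁)·√T = 113·0.3485·1.1180 = 44.0274

44.03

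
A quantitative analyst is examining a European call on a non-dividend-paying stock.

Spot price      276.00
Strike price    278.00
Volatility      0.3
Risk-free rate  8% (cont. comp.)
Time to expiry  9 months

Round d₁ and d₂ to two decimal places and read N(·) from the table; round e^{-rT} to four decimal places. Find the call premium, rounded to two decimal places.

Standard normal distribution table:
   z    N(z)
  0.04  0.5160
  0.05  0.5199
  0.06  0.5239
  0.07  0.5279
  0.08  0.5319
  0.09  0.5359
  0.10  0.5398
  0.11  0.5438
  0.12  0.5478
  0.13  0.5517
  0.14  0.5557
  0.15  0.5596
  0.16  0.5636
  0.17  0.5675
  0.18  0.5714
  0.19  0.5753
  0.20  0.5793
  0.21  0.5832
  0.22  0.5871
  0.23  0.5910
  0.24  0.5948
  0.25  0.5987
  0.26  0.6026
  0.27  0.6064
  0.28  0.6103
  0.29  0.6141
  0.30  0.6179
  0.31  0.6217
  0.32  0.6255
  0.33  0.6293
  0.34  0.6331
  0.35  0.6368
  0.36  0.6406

σ√T = 0.3 × 0.8660 = 0.2598
ln(S/K) + (r + σ²/2)T = ln(276/278) + (0.08 + 0.3²/2)·0.75 = -0.0072 + 0.0938 = 0.0865
d₁ = 0.0865 / 0.2598 = 0.3331 ⇒ 0.33
d₂ = d₁ − σ√T = 0.3331 − 0.2598 = 0.0732 ⇒ 0.07
exp(−rT) = exp(−0.08·0.75) = 0.9418
N(d₁) = N(0.33) = 0.6293;  N(d₂) = N(0.07) = 0.5279
C = 276·0.6293 − 278·0.9418·0.5279 = 173.6868 − 138.2150 = 35.4718

35.47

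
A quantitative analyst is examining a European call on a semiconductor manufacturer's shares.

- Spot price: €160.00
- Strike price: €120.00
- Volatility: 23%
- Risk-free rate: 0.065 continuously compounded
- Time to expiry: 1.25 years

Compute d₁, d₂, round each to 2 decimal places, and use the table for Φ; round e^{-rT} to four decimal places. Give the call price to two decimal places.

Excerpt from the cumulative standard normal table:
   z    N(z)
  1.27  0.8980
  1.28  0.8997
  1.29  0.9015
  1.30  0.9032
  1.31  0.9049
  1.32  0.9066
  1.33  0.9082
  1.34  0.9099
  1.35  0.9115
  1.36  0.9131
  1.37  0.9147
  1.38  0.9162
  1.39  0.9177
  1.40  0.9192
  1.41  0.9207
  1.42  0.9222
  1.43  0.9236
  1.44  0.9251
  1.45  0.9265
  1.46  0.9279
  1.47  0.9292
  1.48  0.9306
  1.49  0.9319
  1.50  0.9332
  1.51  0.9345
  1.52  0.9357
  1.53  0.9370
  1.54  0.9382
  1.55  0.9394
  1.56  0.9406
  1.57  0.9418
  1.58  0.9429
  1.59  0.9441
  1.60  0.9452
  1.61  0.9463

σ√T = 0.23 × 1.1180 = 0.2571
d₁ = [ln(160/120) + (0.065 + 0.23²/2)·1.25] / 0.2571 = [0.2877 + 0.1143] / 0.2571 = 1.5633 → 1.56
d₂ = d₁ − σ√T = 1.5633 − 0.2571 = 1.3061 → 1.31
e^(−rT) = e^(−0.065·1.25) = 0.9220
N(d₁) = N(1.56) = 0.9406;  N(d₂) = N(1.31) = 0.9049
C = 160·0.9406 − 120·0.9220·0.9049 = 150.4960 − 100.1181 = 50.3779

€50.38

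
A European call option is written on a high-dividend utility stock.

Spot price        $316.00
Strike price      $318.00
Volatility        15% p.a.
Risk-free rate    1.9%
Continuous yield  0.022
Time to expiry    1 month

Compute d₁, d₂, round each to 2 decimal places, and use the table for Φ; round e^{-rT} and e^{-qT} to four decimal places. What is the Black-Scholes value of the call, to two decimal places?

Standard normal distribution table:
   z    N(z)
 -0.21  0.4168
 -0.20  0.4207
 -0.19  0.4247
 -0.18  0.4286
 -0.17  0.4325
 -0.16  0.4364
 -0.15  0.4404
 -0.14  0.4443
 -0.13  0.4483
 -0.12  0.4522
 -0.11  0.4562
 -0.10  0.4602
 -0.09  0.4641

$4.09

σ√T = 0.15 × 0.2887 = 0.0433
d₁ = [ln(316/318) + (0.019 − 0.022 + 0.15²/2)·0.08333] / 0.0433 = [-0.0063 + 0.0007] / 0.0433 = -0.1298 → -0.13
d₂ = d₁ − σ√T = -0.1298 − 0.0433 = -0.1731 → -0.17
exp(−qT) = exp(−0.022·0.08333) = 0.9982;  exp(−rT) = exp(−0.019·0.08333) = 0.9984
C = 316·0.9982·N(-0.13) − 318·0.9984·N(-0.17) = 316·0.9982·0.4483 − 318·0.9984·0.4325 = 141.4078 − 137.3149 = 4.0929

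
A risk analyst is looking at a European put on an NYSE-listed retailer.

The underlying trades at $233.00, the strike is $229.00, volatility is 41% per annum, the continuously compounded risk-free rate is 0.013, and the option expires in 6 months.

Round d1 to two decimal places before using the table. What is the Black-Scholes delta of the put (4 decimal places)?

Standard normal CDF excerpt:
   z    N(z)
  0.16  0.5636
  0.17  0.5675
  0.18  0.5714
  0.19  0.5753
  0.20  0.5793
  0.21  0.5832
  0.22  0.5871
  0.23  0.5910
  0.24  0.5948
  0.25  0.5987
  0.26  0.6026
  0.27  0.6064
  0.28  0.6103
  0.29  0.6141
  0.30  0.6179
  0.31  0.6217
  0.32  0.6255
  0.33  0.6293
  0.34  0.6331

σ√T = 0.41·√0.5 = 0.2899
d₁ = [ln(233/229) + (0.013 + 0.41²/2)·0.5] / 0.2899 = [0.0173 + 0.0485] / 0.2899 = 0.2271 → 0.23
N(d₁) = N(0.23) = 0.5910
Δ_put = N(d₁) − 1 = 0.5910 − 1 = -0.4090

-0.4090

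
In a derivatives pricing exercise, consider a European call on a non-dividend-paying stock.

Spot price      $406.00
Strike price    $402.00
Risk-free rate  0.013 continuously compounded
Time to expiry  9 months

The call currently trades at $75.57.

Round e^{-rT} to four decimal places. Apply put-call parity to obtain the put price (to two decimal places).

$67.67

e^(−rT) = e^(−0.013·0.75) = 0.9903
Put-call parity: C − P = S − K·e^(−rT) = 406 − 402·0.9903 = 406 − 398.1006 = 7.8994
P = C − (C − P) = 75.57 − (7.8994) = 67.6706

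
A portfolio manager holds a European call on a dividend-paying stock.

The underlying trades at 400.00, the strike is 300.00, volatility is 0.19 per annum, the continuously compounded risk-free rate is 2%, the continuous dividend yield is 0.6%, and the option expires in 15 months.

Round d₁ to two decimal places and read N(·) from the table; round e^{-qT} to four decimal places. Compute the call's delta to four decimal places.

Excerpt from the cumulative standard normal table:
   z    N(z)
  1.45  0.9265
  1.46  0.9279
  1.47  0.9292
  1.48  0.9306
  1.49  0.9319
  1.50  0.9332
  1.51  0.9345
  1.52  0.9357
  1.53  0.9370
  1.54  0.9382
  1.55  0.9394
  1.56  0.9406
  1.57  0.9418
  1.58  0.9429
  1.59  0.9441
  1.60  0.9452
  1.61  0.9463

0.9312

σ√T = 0.19 × 1.1180 = 0.2124
d₁ = [ln(400/300) + (0.02 − 0.006 + 0.19²/2)·1.25] / 0.2124 = [0.2877 + 0.0401] / 0.2124 = 1.5429 which rounds to 1.54
N(d₁) = N(1.54) = 0.9382
Δ_call = exp(−qT)·N(d₁) = 0.9925·0.9382 = 0.9312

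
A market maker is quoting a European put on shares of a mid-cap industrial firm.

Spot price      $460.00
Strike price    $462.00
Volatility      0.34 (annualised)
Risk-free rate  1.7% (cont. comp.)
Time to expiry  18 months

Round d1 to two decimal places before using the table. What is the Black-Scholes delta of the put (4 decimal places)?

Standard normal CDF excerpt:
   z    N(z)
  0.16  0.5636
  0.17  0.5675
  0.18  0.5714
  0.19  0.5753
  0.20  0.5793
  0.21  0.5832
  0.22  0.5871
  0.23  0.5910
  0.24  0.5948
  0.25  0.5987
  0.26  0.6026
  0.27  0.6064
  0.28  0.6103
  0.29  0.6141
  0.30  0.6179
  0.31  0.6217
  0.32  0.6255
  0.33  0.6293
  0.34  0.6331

σ√T = 0.34 × 1.2247 = 0.4164
d₁ = [ln(460/462) + (0.017 + 0.34²/2)·1.5] / 0.4164 = [-0.0043 + 0.1122] / 0.4164 = 0.2590 which rounds to 0.26
N(d₁) = N(0.26) = 0.6026
Δ_put = N(d₁) − 1 = 0.6026 − 1 = -0.3974

-0.3974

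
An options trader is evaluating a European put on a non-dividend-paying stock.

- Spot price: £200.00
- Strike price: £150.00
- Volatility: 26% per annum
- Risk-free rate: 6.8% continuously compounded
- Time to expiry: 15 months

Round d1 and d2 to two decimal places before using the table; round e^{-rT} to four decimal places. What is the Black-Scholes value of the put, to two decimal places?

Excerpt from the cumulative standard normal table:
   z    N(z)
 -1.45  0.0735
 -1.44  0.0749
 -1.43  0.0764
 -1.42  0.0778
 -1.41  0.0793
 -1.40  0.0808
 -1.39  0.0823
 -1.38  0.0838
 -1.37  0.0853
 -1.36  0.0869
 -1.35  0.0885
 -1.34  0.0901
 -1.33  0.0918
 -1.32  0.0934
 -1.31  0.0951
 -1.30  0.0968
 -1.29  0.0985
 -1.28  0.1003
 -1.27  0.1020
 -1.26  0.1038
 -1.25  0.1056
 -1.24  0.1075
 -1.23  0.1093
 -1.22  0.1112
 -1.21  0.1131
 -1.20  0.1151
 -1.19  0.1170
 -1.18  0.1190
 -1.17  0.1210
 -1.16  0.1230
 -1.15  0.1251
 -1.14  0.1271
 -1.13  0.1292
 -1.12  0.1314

£2.23

σ√T = 0.26·√1.25 = 0.2907
d₁ = [ln(200/150) + (0.068 + ½·0.26²)·1.25] / (σ√T) = (0.2877 + 0.1273) / 0.2907 = 1.4274 ⇒ 1.43
d₂ = 1.4274 − 0.2907 = 1.1367 ⇒ 1.14
exp(−rT) = exp(−0.068·1.25) = 0.9185
N(−d₂) = N(-1.14) = 0.1271;  N(−d₁) = N(-1.43) = 0.0764
P = 150·0.9185·0.1271 − 200·0.0764 = 17.5112 − 15.2800 = 2.2312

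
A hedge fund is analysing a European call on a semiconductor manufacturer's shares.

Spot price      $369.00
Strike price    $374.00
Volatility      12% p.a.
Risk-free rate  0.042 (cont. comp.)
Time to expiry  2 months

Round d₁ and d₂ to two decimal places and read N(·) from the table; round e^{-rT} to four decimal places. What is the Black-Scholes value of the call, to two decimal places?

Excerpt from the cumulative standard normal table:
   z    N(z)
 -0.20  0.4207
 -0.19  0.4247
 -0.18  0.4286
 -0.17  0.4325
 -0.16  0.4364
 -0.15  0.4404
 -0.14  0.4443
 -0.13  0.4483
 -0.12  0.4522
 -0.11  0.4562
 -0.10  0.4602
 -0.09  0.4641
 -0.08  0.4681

σ√T = 0.12·√0.1667 = 0.0490
d₁ = [ln(369/374) + (0.042 + 0.12²/2)·0.1667] / 0.0490 = [-0.0135 + 0.0082] / 0.0490 = -0.1074 which rounds to -0.11
d₂ = d₁ − σ√T = -0.1074 − 0.0490 = -0.1563 which rounds to -0.16
exp(−rT) = exp(−0.042·0.1667) = 0.9930
C = 369·N(-0.11) − 374·0.9930·N(-0.16) = 369·0.4562 − 374·0.9930·0.4364 = 168.3378 − 162.0711 = 6.2667

$6.27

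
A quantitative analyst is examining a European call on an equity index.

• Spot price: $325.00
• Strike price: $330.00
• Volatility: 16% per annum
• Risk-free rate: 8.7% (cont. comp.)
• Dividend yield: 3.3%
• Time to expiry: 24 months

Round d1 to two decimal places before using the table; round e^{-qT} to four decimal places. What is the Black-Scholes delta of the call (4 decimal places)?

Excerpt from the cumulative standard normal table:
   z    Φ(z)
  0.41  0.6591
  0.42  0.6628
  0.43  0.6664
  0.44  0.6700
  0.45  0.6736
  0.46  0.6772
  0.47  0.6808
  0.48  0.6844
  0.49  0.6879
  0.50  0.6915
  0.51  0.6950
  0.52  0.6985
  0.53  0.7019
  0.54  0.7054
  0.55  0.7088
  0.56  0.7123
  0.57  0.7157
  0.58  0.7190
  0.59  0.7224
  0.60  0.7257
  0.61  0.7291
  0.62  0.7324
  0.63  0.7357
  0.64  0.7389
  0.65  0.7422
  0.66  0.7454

0.6539

σ√T = 0.16·√2 = 0.2263
d₁ = [ln(325/330) + (0.087 − 0.033 + 0.16²/2)·2] / 0.2263 = [-0.0153 + 0.1336] / 0.2263 = 0.5230 which rounds to 0.52
N(d₁) = N(0.52) = 0.6985
Δ_call = exp(−qT)·N(d₁) = 0.9361·0.6985 = 0.6539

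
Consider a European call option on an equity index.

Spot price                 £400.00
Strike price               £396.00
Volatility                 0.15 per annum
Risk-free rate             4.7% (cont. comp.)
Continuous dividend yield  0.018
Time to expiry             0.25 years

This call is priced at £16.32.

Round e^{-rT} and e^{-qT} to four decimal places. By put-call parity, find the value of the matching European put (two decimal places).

e^(−qT) = e^(−0.018·0.25) = 0.9955;  e^(−rT) = e^(−0.047·0.25) = 0.9883
Put-call parity: C − P = S·e^(−qT) − K·e^(−rT) = 400·0.9955 − 396·0.9883 = 398.2000 − 391.3668 = 6.8332
P = C − (C − P) = 16.32 − (6.8332) = 9.4868

£9.49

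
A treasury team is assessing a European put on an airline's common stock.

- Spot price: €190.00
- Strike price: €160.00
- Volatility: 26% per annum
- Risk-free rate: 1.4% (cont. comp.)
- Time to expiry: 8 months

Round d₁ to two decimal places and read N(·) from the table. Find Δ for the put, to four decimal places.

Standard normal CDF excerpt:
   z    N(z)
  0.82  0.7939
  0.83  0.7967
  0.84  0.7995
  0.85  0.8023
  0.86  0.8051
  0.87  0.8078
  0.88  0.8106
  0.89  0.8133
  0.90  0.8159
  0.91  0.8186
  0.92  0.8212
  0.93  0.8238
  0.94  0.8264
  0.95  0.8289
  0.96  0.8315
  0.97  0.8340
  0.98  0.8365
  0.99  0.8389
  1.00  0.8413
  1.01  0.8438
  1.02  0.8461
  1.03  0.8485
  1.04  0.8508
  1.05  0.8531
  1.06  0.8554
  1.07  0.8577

σ√T = 0.26 × 0.8165 = 0.2123
d₁ = [ln(190/160) + (0.014 + 0.26²/2)·0.6667] / 0.2123 = [0.1719 + 0.0319] / 0.2123 = 0.9596 which rounds to 0.96
N(d₁) = N(0.96) = 0.8315
Δ_put = N(d₁) − 1 = 0.8315 − 1 = -0.1685

-0.1685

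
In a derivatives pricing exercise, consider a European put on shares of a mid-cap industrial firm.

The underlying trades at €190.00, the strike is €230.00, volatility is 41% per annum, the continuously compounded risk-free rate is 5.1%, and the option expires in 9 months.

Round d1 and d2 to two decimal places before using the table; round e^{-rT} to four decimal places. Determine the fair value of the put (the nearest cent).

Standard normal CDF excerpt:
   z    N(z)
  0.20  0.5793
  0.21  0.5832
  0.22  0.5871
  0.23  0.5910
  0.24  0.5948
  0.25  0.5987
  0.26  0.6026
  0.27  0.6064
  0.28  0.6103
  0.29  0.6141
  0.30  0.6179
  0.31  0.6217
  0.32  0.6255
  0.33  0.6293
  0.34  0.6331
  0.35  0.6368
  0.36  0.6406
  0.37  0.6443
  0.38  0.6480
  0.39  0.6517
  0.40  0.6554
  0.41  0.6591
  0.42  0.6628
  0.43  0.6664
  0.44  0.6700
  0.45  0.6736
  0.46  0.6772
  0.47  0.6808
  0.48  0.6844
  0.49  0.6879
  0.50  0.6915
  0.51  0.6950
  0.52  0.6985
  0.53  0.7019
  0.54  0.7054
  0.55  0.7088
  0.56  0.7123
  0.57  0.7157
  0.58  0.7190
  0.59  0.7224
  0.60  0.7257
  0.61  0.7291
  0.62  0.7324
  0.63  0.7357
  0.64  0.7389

€47.65

σ√T = 0.41·√0.75 = 0.3551
d₁ = [ln(190/230) + (0.051 + 0.41²/2)·0.75] / 0.3551 = [-0.1911 + 0.1013] / 0.3551 = -0.2528 ⇒ -0.25
d₂ = d₁ − σ√T = -0.2528 − 0.3551 = -0.6079 ⇒ -0.61
exp(−rT) = exp(−0.051·0.75) = 0.9625
N(−d₂) = N(0.61) = 0.7291;  N(−d₁) = N(0.25) = 0.5987
P = 230·0.9625·0.7291 − 190·0.5987 = 161.4045 − 113.7530 = 47.6515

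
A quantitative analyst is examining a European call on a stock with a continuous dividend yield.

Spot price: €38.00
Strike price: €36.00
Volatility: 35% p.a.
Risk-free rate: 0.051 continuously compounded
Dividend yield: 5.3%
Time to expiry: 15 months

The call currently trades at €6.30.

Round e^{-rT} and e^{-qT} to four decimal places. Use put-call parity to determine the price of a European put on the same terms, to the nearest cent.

€4.51

exp(−qT) = exp(−0.053·1.25) = 0.9359;  exp(−rT) = exp(−0.051·1.25) = 0.9382
Put-call parity: C − P = S·e^(−qT) − K·e^(−rT) = 38·0.9359 − 36·0.9382 = 35.5642 − 33.7752 = 1.7890
P = C − (C − P) = 6.30 − (1.7890) = 4.5110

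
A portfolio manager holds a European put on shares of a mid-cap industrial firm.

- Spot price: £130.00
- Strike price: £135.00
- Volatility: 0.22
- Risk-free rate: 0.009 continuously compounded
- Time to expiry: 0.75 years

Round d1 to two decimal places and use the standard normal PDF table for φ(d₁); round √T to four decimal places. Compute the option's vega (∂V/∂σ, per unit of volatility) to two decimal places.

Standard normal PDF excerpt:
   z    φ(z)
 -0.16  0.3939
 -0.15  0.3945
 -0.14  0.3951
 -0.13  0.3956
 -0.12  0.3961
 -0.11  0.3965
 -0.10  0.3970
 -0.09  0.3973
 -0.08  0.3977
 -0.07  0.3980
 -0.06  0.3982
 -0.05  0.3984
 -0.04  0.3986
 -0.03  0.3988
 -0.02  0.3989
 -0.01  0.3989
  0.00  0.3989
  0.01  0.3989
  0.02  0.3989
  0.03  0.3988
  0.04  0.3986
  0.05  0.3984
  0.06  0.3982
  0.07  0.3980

σ√T = 0.22 × 0.8660 = 0.1905
d₁ = [ln(130/135) + (0.009 + ½·0.22²)·0.75] / (σ√T) = (-0.0377 + 0.0249) / 0.1905 = -0.0674 → -0.07
√T = √0.75 = 0.8660
φ(d₁) = φ(-0.07) = 0.3980
vega = S·φ(d₁)·√T = 130·0.3980·0.8660 = 44.8068

44.81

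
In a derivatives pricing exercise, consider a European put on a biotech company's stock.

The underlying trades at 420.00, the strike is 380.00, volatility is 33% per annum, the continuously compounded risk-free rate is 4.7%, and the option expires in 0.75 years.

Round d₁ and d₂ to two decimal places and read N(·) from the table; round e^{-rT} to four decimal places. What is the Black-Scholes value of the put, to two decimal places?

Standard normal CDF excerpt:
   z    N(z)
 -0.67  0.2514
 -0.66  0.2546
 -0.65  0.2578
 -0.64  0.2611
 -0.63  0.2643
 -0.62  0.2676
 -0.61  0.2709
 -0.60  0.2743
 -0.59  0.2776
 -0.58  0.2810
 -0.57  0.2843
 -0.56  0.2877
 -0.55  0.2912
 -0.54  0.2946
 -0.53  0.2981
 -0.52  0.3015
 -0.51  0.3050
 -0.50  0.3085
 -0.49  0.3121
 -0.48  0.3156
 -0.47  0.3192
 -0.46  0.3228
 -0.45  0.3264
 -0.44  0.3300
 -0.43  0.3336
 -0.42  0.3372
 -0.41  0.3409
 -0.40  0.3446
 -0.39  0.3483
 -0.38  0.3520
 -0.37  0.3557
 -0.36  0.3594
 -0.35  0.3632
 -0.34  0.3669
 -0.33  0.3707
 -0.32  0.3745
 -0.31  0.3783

T = 0.75;  σ√T = 0.2858
d₁ = [ln(420/380) + (0.047 + ½·0.33²)·0.75] / (σ√T) = (0.1001 + 0.0761) / 0.2858 = 0.6164 ≈ 0.62
d₂ = 0.6164 − 0.2858 = 0.3307 ≈ 0.33
e^(−rT) = e^(−0.047·0.75) = 0.9654
P = 380·0.9654·N(-0.33) − 420·N(-0.62) = 380·0.9654·0.3707 − 420·0.2676 = 135.9920 − 112.3920 = 23.6000

23.60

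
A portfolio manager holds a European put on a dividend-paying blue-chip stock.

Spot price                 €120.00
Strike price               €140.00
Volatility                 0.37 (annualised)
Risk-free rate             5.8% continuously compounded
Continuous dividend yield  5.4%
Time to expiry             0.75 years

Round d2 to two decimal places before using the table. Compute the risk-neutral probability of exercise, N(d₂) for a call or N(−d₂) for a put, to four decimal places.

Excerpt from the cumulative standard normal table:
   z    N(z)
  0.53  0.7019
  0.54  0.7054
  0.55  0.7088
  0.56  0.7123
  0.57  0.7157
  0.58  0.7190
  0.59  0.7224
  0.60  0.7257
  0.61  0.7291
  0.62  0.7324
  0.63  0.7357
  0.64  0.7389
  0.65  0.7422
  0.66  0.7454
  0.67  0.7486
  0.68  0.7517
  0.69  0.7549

T = 0.75;  σ√T = 0.3204
d₁ = [ln(120/140) + (0.058 − 0.054 + 0.37²/2)·0.75] / 0.3204 = [-0.1542 + 0.0543] / 0.3204 = -0.3115 ≈ -0.31
d₂ = d₁ − σ√T = -0.3115 − 0.3204 = -0.6319 ≈ -0.63
Risk-neutral Pr[S_T < K] = N(−d₂) = N(0.63) = 0.7357

0.7357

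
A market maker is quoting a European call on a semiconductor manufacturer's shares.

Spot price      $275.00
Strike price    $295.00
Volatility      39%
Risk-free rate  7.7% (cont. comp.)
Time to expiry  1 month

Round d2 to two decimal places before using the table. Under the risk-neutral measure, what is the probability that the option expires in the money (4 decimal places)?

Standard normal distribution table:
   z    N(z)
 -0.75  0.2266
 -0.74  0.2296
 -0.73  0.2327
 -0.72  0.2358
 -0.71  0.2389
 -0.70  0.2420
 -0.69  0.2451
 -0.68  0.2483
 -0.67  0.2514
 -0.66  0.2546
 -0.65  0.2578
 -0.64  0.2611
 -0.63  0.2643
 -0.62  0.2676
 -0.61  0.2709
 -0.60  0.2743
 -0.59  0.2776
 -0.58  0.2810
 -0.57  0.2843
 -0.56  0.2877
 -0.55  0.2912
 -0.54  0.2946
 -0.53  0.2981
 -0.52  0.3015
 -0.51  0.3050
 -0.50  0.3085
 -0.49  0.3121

σ√T = 0.39·√0.08333 = 0.1126
d₁ = [ln(275/295) + (0.077 + ½·0.39²)·0.08333] / (σ√T) = (-0.0702 + 0.0128) / 0.1126 = -0.5103 which rounds to -0.51
d₂ = -0.5103 − 0.1126 = -0.6229 which rounds to -0.62
Pr(exercise) under Q = N(d₂) = 0.2676

0.2676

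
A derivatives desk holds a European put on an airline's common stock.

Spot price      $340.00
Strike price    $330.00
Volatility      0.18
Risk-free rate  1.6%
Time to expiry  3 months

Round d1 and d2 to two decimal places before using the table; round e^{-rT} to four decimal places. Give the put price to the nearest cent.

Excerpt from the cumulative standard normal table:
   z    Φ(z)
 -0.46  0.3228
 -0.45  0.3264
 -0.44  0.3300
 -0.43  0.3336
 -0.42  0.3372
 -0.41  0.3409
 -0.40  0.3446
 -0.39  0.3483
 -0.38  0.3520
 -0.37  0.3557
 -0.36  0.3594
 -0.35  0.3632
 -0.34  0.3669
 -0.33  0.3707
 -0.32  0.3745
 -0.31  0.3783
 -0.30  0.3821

$7.19

T = 0.25;  σ√T = 0.0900
d₁ = [ln(340/330) + (0.016 + ½·0.18²)·0.25] / (σ√T) = (0.0299 + 0.0080) / 0.0900 = 0.4211 ⇒ 0.42
d₂ = 0.4211 − 0.0900 = 0.3311 ⇒ 0.33
e^(−rT) = e^(−0.016·0.25) = 0.9960
P = 330·0.9960·N(-0.33) − 340·N(-0.42) = 330·0.9960·0.3707 − 340·0.3372 = 121.8417 − 114.6480 = 7.1937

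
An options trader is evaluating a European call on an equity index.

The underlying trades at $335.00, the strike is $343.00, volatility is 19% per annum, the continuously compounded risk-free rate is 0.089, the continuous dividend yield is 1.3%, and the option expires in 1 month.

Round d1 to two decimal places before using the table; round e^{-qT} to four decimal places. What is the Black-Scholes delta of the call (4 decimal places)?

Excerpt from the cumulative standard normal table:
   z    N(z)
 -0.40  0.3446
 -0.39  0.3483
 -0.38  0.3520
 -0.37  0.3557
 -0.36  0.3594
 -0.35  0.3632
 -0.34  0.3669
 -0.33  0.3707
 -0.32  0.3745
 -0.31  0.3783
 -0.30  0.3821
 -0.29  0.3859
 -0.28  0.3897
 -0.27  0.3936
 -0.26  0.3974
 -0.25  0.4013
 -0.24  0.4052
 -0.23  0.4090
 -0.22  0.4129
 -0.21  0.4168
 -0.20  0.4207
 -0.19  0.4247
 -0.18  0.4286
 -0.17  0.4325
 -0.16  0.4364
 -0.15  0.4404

0.3855

σ√T = 0.19 × 0.2887 = 0.0548
d₁ = [ln(335/343) + (0.089 − 0.013 + 0.19²/2)·0.08333] / 0.0548 = [-0.0236 + 0.0078] / 0.0548 = -0.2874 ≈ -0.29
N(d₁) = N(-0.29) = 0.3859
Δ_call = exp(−qT)·N(d₁) = 0.9989·0.3859 = 0.3855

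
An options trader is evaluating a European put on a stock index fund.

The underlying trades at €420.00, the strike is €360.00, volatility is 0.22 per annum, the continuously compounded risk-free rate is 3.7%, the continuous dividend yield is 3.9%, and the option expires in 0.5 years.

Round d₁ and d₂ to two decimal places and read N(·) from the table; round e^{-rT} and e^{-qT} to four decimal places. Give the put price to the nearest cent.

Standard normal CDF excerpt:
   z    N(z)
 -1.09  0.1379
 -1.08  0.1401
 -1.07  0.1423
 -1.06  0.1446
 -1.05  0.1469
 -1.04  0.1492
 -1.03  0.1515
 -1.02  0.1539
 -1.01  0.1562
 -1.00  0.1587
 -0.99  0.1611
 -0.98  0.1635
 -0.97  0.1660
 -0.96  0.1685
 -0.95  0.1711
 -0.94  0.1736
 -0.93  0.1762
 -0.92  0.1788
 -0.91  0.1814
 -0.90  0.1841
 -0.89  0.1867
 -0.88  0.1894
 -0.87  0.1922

T = 0.5;  σ√T = 0.1556
d₁ = [ln(420/360) + (0.037 − 0.039 + 0.22²/2)·0.5] / 0.1556 = [0.1542 + 0.0111] / 0.1556 = 1.0623 which rounds to 1.06
d₂ = d₁ − σ√T = 1.0623 − 0.1556 = 0.9067 which rounds to 0.91
e^(−qT) = e^(−0.039·0.5) = 0.9807;  e^(−rT) = e^(−0.037·0.5) = 0.9817
N(−d₂) = N(-0.91) = 0.1814;  N(−d₁) = N(-1.06) = 0.1446
P = 360·0.9817·0.1814 − 420·0.9807·0.1446 = 64.1089 − 59.5599 = 4.5491

€4.55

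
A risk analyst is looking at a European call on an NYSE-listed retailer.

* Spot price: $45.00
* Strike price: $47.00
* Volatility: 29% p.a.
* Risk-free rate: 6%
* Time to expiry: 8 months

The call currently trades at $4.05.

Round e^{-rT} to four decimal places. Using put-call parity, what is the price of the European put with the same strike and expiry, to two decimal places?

e^(−rT) = e^(−0.06·0.6667) = 0.9608
Put-call parity: C − P = S − K·e^(−rT) = 45 − 47·0.9608 = 45 − 45.1576 = -0.1576
P = C − (C − P) = 4.05 − (-0.1576) = 4.2076

$4.21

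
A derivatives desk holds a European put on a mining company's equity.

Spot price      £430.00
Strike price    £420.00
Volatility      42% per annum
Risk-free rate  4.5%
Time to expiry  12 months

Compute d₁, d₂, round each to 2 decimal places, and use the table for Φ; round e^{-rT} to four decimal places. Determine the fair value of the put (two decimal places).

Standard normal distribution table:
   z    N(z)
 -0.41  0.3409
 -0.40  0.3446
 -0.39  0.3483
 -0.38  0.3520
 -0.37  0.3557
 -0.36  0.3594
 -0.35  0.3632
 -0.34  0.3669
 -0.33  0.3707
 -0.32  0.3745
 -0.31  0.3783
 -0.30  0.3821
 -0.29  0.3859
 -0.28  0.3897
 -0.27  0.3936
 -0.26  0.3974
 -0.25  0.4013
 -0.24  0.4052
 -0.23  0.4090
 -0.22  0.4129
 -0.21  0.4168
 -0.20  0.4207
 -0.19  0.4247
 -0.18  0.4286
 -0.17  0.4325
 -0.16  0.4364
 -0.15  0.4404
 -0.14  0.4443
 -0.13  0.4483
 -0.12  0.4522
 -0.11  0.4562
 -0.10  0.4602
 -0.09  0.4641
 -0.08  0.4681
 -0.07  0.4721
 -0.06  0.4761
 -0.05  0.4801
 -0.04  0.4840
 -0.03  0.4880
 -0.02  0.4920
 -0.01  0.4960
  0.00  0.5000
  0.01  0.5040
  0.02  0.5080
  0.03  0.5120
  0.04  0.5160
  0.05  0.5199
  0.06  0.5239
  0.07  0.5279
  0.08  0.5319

£55.80

T = 1;  σ√T = 0.4200
d₁ = [ln(430/420) + (0.045 + ½·0.42²)·1] / (σ√T) = (0.0235 + 0.1332) / 0.4200 = 0.3732 ⇒ 0.37
d₂ = 0.3732 − 0.4200 = -0.0468 ⇒ -0.05
e^(−rT) = e^(−0.045·1) = 0.9560
P = 420·0.9560·N(0.05) − 430·N(-0.37) = 420·0.9560·0.5199 − 430·0.3557 = 208.7502 − 152.9510 = 55.7992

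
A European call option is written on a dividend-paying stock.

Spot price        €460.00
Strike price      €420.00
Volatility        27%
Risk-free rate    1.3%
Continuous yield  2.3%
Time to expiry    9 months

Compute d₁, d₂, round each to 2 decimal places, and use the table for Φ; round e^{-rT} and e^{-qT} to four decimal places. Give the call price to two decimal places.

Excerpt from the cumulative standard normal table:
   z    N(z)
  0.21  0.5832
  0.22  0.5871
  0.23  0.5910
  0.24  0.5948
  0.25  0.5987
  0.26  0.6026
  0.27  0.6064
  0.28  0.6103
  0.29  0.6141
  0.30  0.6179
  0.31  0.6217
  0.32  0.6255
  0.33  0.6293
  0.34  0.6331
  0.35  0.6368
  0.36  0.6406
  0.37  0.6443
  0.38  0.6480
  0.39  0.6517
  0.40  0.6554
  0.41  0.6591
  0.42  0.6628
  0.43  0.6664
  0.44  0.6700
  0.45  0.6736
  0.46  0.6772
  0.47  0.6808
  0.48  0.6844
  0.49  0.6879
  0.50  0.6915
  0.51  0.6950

T = 0.75;  σ√T = 0.2338
ln(S/K) + (r − q + σ²/2)T = ln(460/420) + (0.013 − 0.023 + 0.27²/2)·0.75 = 0.0910 + 0.0198 = 0.1108
d₁ = 0.1108 / 0.2338 = 0.4739 ⇒ 0.47
d₂ = d₁ − σ√T = 0.4739 − 0.2338 = 0.2401 ⇒ 0.24
e^(−qT) = e^(−0.023·0.75) = 0.9829;  e^(−rT) = e^(−0.013·0.75) = 0.9903
N(d₁) = N(0.47) = 0.6808;  N(d₂) = N(0.24) = 0.5948
C = 460·0.9829·0.6808 − 420·0.9903·0.5948 = 307.8128 − 247.3928 = 60.4200

€60.42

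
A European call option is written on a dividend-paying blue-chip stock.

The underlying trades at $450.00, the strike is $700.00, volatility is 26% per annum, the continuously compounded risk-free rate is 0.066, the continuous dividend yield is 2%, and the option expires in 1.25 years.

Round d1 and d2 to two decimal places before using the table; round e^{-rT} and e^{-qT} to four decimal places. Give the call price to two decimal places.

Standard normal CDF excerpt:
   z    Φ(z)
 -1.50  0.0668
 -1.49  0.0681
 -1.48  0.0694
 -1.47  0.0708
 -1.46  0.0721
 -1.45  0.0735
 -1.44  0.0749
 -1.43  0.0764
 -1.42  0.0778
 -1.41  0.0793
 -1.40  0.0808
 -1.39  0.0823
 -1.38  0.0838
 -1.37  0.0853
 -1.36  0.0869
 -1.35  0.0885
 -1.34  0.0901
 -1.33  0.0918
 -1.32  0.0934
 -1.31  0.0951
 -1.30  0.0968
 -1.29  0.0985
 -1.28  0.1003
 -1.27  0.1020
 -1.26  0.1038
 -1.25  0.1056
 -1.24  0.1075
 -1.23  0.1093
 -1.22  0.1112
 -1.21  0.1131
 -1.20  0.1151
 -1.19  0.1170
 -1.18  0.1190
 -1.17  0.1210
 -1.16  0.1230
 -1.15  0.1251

$6.59

σ√T = 0.26 × 1.1180 = 0.2907
ln(S/K) + (r − q + σ²/2)T = ln(450/700) + (0.066 − 0.02 + 0.26²/2)·1.25 = -0.4418 + 0.0998 = -0.3421
d₁ = -0.3421 / 0.2907 = -1.1768 ≈ -1.18
d₂ = d₁ − σ√T = -1.1768 − 0.2907 = -1.4675 ≈ -1.47
exp(−qT) = exp(−0.02·1.25) = 0.9753;  exp(−rT) = exp(−0.066·1.25) = 0.9208
N(d₁) = N(-1.18) = 0.1190;  N(d₂) = N(-1.47) = 0.0708
C = 450·0.9753·0.1190 − 700·0.9208·0.0708 = 52.2273 − 45.6348 = 6.5925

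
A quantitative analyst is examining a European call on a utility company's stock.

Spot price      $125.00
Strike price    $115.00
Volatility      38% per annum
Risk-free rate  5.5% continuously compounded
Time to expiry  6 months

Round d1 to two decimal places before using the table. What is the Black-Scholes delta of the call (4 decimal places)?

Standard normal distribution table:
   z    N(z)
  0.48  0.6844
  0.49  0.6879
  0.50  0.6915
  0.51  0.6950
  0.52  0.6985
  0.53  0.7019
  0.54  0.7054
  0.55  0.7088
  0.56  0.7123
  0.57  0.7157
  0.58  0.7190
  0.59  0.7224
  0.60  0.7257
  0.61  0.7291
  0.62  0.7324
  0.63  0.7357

T = 0.5;  σ√T = 0.2687
d₁ = [ln(125/115) + (0.055 + 0.38²/2)·0.5] / 0.2687 = [0.0834 + 0.0636] / 0.2687 = 0.5470 → 0.55
N(d₁) = N(0.55) = 0.7088
Δ_call = N(d₁) = 0.7088

0.7088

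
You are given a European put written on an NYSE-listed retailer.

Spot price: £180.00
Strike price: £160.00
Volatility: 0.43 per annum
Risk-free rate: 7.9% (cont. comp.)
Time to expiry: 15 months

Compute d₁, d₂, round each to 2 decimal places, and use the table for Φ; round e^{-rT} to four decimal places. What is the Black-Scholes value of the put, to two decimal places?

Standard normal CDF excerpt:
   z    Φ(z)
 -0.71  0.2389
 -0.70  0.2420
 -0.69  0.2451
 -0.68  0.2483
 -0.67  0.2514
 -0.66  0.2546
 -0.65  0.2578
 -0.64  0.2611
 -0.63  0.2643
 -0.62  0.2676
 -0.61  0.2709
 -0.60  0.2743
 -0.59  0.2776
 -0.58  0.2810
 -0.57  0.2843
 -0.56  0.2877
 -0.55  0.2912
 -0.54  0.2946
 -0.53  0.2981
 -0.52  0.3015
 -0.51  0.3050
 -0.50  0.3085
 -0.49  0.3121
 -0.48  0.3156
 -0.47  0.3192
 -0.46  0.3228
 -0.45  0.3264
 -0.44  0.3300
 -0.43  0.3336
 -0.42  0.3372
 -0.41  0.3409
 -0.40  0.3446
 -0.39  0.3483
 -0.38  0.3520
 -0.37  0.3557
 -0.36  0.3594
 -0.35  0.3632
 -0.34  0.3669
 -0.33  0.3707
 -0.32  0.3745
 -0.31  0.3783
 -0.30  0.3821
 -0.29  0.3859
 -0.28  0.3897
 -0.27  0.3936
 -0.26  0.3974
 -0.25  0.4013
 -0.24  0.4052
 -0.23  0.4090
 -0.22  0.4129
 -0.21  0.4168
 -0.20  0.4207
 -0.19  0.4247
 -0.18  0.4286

£16.30

σ√T = 0.43 × 1.1180 = 0.4808
d₁ = [ln(180/160) + (0.079 + 0.43²/2)·1.25] / 0.4808 = [0.1178 + 0.2143] / 0.4808 = 0.6908 ⇒ 0.69
d₂ = d₁ − σ√T = 0.6908 − 0.4808 = 0.2100 ⇒ 0.21
e^(−rT) = e^(−0.079·1.25) = 0.9060
N(−d₂) = N(-0.21) = 0.4168;  N(−d₁) = N(-0.69) = 0.2451
P = 160·0.9060·0.4168 − 180·0.2451 = 60.4193 − 44.1180 = 16.3013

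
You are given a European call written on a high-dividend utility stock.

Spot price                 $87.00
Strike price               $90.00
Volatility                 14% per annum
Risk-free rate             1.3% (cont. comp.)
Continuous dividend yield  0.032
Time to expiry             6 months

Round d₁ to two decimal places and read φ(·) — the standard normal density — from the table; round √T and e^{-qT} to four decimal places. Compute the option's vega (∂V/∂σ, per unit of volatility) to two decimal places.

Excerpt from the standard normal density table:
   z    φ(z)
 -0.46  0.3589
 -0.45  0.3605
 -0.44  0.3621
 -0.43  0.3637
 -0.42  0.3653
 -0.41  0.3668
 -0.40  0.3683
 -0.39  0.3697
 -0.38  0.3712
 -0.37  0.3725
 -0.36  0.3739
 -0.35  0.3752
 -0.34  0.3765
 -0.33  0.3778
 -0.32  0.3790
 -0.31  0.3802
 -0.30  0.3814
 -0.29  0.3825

T = 0.5;  σ√T = 0.0990
d₁ = [ln(87/90) + (0.013 − 0.032 + 0.14²/2)·0.5] / 0.0990 = [-0.0339 − 0.0046] / 0.0990 = -0.3889 ≈ -0.39
√T = √0.5 = 0.7071
φ(d₁) = φ(-0.39) = 0.3697
e^(−qT) = e^(−0.032·0.5) = 0.9841
vega = S·e^(−qT)·φ(d₁)·√T = 87·0.9841·0.3697·0.7071 = 22.3815
(Call and put vega coincide under Black-Scholes.)

22.38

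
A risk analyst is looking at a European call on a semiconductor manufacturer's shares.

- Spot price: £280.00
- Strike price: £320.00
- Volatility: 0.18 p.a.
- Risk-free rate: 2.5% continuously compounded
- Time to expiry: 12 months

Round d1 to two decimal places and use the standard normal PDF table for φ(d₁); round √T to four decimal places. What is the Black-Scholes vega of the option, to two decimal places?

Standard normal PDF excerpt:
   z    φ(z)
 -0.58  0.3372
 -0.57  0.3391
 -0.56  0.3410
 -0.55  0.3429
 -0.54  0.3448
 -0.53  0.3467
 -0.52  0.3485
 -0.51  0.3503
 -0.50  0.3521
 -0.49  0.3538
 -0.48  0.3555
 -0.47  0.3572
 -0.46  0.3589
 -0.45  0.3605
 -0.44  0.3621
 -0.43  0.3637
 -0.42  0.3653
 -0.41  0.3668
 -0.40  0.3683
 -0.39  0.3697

σ√T = 0.18·√1 = 0.1800
d₁ = [ln(280/320) + (0.025 + 0.18²/2)·1] / 0.1800 = [-0.1335 + 0.0412] / 0.1800 = -0.5130 → -0.51
√T = √1 = 1.0000
φ(d₁) = φ(-0.51) = 0.3503
vega = S·φ(d₁)·√T = 280·0.3503·1.0000 = 98.0840
(The put has the same vega.)

98.08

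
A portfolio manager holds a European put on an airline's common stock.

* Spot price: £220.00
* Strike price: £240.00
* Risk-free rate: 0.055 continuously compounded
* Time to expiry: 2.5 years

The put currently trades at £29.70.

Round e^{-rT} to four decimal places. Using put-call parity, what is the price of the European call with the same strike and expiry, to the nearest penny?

exp(−rT) = exp(−0.055·2.5) = 0.8715
Put-call parity: C − P = S − K·e^(−rT) = 220 − 240·0.8715 = 220 − 209.1600 = 10.8400
C = P + (C − P) = 29.70 + (10.8400) = 40.5400

£40.54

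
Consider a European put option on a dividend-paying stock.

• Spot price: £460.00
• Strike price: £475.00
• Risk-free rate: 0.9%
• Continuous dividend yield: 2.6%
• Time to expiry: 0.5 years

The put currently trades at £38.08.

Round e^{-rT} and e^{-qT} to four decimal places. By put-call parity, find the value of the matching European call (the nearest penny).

£19.28

exp(−qT) = exp(−0.026·0.5) = 0.9871;  exp(−rT) = exp(−0.009·0.5) = 0.9955
Put-call parity: C − P = S·e^(−qT) − K·e^(−rT) = 460·0.9871 − 475·0.9955 = 454.0660 − 472.8625 = -18.7965
C = P + (C − P) = 38.08 + (-18.7965) = 19.2835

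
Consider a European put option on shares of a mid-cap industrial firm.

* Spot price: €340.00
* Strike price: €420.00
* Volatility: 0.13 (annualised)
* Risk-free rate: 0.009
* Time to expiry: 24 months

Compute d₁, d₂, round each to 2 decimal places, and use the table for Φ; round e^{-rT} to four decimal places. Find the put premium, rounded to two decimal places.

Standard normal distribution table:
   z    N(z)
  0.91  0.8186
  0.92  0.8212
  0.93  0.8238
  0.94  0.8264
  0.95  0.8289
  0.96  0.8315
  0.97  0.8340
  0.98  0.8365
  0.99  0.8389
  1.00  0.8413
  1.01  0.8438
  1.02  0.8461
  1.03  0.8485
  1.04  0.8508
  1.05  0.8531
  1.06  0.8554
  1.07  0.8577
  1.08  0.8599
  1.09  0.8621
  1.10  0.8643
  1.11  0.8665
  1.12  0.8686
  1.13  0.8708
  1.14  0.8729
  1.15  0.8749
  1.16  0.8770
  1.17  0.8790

σ√T = 0.13 × 1.4142 = 0.1838
ln(S/K) + (r + σ²/2)T = ln(340/420) + (0.009 + 0.13²/2)·2 = -0.2113 + 0.0349 = -0.1764
d₁ = -0.1764 / 0.1838 = -0.9595 which rounds to -0.96
d₂ = d₁ − σ√T = -0.9595 − 0.1838 = -1.1434 which rounds to -1.14
exp(−rT) = exp(−0.009·2) = 0.9822
N(−d₂) = N(1.14) = 0.8729;  N(−d₁) = N(0.96) = 0.8315
P = 420·0.9822·0.8729 − 340·0.8315 = 360.0922 − 282.7100 = 77.3822

€77.38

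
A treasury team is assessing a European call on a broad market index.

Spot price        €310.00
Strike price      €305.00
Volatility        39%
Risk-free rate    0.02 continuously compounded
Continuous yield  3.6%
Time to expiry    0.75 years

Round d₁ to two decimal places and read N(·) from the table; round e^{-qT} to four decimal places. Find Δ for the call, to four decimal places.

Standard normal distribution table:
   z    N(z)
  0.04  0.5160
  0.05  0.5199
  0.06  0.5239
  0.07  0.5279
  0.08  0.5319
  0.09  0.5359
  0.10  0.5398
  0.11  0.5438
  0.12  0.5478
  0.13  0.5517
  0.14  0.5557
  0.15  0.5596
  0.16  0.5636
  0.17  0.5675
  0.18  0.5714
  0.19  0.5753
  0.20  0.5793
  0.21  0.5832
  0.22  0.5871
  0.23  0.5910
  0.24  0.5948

σ√T = 0.39·√0.75 = 0.3377
d₁ = [ln(310/305) + (0.02 − 0.036 + 0.39²/2)·0.75] / 0.3377 = [0.0163 + 0.0450] / 0.3377 = 0.1815 ≈ 0.18
N(d₁) = N(0.18) = 0.5714
Δ_call = e^(−qT)·N(d₁) = 0.9734·0.5714 = 0.5562

0.5562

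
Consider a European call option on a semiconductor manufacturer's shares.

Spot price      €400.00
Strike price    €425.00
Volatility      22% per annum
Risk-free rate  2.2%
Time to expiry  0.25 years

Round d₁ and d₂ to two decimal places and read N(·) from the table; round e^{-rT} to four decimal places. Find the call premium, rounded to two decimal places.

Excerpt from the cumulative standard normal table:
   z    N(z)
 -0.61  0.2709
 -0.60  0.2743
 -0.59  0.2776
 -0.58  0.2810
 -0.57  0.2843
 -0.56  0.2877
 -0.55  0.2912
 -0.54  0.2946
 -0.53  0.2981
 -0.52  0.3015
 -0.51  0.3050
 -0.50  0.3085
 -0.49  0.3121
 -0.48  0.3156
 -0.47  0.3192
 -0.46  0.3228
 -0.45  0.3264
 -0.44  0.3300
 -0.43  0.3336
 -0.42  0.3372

€8.96

σ√T = 0.22·√0.25 = 0.1100
d₁ = [ln(400/425) + (0.022 + 0.22²/2)·0.25] / 0.1100 = [-0.0606 + 0.0115] / 0.1100 = -0.4461 → -0.45
d₂ = d₁ − σ√T = -0.4461 − 0.1100 = -0.5561 → -0.56
e^(−rT) = e^(−0.022·0.25) = 0.9945
N(d₁) = N(-0.45) = 0.3264;  N(d₂) = N(-0.56) = 0.2877
C = 400·0.3264 − 425·0.9945·0.2877 = 130.5600 − 121.6000 = 8.9600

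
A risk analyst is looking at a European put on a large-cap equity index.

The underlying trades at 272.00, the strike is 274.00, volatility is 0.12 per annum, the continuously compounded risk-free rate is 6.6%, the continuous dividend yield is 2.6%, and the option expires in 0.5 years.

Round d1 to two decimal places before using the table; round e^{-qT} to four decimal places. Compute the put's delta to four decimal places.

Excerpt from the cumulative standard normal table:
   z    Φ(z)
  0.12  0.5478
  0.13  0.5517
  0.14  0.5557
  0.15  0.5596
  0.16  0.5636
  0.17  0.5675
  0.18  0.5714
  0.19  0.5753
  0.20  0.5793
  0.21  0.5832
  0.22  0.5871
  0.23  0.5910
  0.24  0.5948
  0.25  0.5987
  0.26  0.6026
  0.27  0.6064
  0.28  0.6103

-0.4192

σ√T = 0.12·√0.5 = 0.0849
d₁ = [ln(272/274) + (0.066 − 0.026 + 0.12²/2)·0.5] / 0.0849 = [-0.0073 + 0.0236] / 0.0849 = 0.1918 ≈ 0.19
N(d₁) = N(0.19) = 0.5753
Δ_put = e^(−qT)·(N(d₁) − 1) = 0.9871·(0.5753 − 1) = -0.4192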